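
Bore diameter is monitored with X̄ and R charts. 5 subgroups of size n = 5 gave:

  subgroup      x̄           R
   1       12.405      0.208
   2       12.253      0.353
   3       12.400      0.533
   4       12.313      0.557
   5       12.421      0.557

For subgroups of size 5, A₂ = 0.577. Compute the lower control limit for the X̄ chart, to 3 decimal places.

12.104

X̄̄ = (12.405 + 12.253 + 12.400 + 12.313 + 12.421) / 5 = 61.7920 / 5 = 12.3584
R̄ = (0.208 + 0.353 + 0.533 + 0.557 + 0.557) / 5 = 2.2080 / 5 = 0.4416
LCL = X̄̄ − A₂·R̄ = 12.3584 − 0.577 × 0.4416 = 12.1036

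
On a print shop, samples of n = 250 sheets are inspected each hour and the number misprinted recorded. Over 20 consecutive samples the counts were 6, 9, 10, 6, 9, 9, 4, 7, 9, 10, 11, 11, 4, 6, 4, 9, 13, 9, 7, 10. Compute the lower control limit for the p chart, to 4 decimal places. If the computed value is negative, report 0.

p̄ = Σdᵢ / (k·n) = 163 / (20 × 250) = 0.03260
LCL = p̄ − 3·√(p̄(1−p̄)/n) = 0.03260 − 3 × 0.01123 = -0.00109 → 0 (negative, so LCL = 0)

0.0000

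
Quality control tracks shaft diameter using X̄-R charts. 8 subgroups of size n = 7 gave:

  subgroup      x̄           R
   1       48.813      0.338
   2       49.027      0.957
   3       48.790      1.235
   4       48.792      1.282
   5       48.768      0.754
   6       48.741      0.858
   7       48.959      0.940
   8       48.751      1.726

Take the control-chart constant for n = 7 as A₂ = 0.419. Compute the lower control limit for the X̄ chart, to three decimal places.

48.406

X̄̄ = (48.813 + 49.027 + 48.790 + 48.792 + 48.768 + 48.741 + 48.959 + 48.751) / 8 = 390.6410 / 8 = 48.8301
R̄ = (0.338 + 0.957 + 1.235 + 1.282 + 0.754 + 0.858 + 0.940 + 1.726) / 8 = 8.0900 / 8 = 1.0112
LCL = X̄̄ − A₂·R̄ = 48.8301 − 0.419 × 1.0112 = 48.4064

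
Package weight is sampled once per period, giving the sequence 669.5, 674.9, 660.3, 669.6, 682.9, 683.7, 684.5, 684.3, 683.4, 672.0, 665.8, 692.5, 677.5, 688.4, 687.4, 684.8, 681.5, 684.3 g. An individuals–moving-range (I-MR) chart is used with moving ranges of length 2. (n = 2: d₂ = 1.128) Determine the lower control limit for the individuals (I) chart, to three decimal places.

659.707

X̄ = (669.5 + 674.9 + 660.3 + 669.6 + 682.9 + 683.7 + 684.5 + 684.3 + 683.4 + 672.0 + 665.8 + 692.5 + 677.5 + 688.4 + 687.4 + 684.8 + 681.5 + 684.3) / 18 = 679.2944
Moving ranges: 5.4, 14.6, 9.3, 13.3, 0.8, 0.8, 0.2, 0.9, 11.4, 6.2, 26.7, 15.0, 10.9, 1.0, 2.6, 3.3, 2.8; M̄R̄ = 125.2000 / 17 = 7.3647
LCL = X̄ − 3·M̄R̄/d₂ = 679.2944 − 3 × 7.3647 / 1.128 = 659.7075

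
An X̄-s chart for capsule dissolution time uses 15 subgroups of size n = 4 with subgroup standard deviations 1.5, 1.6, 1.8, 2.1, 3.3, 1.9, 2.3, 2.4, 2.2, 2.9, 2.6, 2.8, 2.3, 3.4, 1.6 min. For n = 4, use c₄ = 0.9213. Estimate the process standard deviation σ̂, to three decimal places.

s̄ = (1.5 + 1.6 + 1.8 + 2.1 + 3.3 + 1.9 + 2.3 + 2.4 + 2.2 + 2.9 + 2.6 + 2.8 + 2.3 + 3.4 + 1.6) / 15 = 2.3133
σ̂ = s̄ / c₄ = 2.3133 / 0.9213 = 2.5109

2.511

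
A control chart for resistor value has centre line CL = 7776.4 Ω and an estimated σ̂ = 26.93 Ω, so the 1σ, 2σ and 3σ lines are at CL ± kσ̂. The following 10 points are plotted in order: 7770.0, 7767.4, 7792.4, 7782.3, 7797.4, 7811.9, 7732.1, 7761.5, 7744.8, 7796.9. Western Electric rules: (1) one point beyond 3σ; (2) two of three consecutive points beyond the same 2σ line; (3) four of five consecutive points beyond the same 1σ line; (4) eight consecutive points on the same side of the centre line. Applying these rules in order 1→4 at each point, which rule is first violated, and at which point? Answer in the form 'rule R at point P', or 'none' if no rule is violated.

Zone of each point (C = within 1σ̂, B = 1σ̂–2σ̂, A = 2σ̂–3σ̂, * = beyond 3σ̂; sign = side of CL): 1:-C, 2:-C, 3:+C, 4:+C, 5:+C, 6:+B, 7:-B, 8:-C, 9:-B, 10:+C
No rule fires across all 10 points.

none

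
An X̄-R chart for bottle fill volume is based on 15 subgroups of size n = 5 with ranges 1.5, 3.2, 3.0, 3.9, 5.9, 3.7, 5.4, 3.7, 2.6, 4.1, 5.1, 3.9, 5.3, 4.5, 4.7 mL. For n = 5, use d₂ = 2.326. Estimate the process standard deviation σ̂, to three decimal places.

R̄ = (1.5 + 3.2 + 3.0 + 3.9 + 5.9 + 3.7 + 5.4 + 3.7 + 2.6 + 4.1 + 5.1 + 3.9 + 5.3 + 4.5 + 4.7) / 15 = 4.0333
σ̂ = R̄ / d₂ = 4.0333 / 2.326 = 1.7340

1.734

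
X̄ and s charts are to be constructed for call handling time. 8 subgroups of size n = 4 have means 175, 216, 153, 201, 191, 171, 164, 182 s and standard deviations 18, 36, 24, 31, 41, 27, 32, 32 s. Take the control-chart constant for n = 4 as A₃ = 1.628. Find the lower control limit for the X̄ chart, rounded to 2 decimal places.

132.58

X̄̄ = (175 + 216 + 153 + 201 + 191 + 171 + 164 + 182) / 8 = 181.6250
s̄ = (18 + 36 + 24 + 31 + 41 + 27 + 32 + 32) / 8 = 30.1250
LCL = X̄̄ − A₃·s̄ = 181.6250 − 1.628 × 30.1250 = 132.5815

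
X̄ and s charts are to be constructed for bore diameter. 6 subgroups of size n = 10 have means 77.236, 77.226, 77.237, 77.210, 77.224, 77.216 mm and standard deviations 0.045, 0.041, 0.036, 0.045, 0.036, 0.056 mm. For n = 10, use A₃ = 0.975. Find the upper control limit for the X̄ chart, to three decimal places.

X̄̄ = (77.236 + 77.226 + 77.237 + 77.210 + 77.224 + 77.216) / 6 = 77.2248
s̄ = (0.045 + 0.041 + 0.036 + 0.045 + 0.036 + 0.056) / 6 = 0.0432
UCL = X̄̄ + A₃·s̄ = 77.2248 + 0.975 × 0.0432 = 77.2669

77.267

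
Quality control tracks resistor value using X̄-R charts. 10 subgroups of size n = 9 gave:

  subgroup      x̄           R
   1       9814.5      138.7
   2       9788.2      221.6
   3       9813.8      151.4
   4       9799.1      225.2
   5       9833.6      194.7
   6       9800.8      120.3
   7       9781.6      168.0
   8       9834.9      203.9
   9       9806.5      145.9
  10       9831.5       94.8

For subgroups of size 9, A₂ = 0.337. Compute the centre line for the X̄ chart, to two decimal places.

9810.45

X̄̄ = (9814.5 + 9788.2 + 9813.8 + 9799.1 + 9833.6 + 9800.8 + 9781.6 + 9834.9 + 9806.5 + 9831.5) / 10 = 98104.5000 / 10 = 9810.4500
CL = X̄̄ = 9810.4500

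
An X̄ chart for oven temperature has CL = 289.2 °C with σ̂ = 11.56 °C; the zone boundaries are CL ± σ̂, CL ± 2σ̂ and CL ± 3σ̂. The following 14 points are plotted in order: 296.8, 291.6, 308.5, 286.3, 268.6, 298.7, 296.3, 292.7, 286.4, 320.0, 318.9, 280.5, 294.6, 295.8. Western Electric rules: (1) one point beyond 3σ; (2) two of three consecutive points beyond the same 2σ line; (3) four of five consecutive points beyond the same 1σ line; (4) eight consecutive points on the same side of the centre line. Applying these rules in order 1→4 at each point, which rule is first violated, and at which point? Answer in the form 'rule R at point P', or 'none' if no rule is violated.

Zone of each point (C = within 1σ̂, B = 1σ̂–2σ̂, A = 2σ̂–3σ̂, * = beyond 3σ̂; sign = side of CL): 1:+C, 2:+C, 3:+B, 4:-C, 5:-B, 6:+C, 7:+C, 8:+C, 9:-C, 10:+A, 11:+A, 12:-C, 13:+C, 14:+C
Rule 2 (two of three consecutive points beyond the same 2σ limit) is satisfied at point 11.

rule 2 at point 11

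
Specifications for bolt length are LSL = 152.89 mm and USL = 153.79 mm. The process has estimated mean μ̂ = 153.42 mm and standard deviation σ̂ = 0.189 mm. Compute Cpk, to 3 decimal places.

0.653

Cpu = (USL − μ̂) / (3σ̂) = (153.79 − 153.42) / (3 × 0.189) = 0.6526; Cpl = (μ̂ − LSL) / (3σ̂) = (153.42 − 152.89) / (3 × 0.189) = 0.9347; Cpk = min(Cpu, Cpl) = 0.6526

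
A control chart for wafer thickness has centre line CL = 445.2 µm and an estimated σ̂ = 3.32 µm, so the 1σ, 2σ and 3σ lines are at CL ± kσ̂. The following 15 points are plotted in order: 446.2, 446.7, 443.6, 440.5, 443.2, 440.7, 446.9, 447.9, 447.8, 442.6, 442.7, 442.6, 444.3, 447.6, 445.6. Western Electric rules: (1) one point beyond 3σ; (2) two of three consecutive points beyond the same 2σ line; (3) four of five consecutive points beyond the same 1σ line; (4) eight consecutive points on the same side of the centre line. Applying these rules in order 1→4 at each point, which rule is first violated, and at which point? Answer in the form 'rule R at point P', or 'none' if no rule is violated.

none

Zone of each point (C = within 1σ̂, B = 1σ̂–2σ̂, A = 2σ̂–3σ̂, * = beyond 3σ̂; sign = side of CL): 1:+C, 2:+C, 3:-C, 4:-B, 5:-C, 6:-B, 7:+C, 8:+C, 9:+C, 10:-C, 11:-C, 12:-C, 13:-C, 14:+C, 15:+C
No rule fires across all 15 points.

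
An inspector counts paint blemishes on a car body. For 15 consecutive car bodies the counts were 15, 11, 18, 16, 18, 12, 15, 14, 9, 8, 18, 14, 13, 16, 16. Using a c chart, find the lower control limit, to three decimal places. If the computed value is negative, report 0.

2.895

c̄ = (15 + 11 + 18 + 16 + 18 + 12 + 15 + 14 + 9 + 8 + 18 + 14 + 13 + 16 + 16) / 15 = 213 / 15 = 14.2000
LCL = c̄ − 3√c̄ = 14.2000 − 3 × 3.7683 = 2.8951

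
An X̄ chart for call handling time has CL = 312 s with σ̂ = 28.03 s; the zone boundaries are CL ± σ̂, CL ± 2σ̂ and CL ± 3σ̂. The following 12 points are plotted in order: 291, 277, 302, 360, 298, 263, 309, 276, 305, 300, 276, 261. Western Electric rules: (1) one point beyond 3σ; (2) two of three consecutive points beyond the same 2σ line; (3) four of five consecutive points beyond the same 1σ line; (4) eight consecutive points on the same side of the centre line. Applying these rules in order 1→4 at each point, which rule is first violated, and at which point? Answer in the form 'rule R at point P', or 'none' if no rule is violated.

Zone of each point (C = within 1σ̂, B = 1σ̂–2σ̂, A = 2σ̂–3σ̂, * = beyond 3σ̂; sign = side of CL): 1:-C, 2:-B, 3:-C, 4:+B, 5:-C, 6:-B, 7:-C, 8:-B, 9:-C, 10:-C, 11:-B, 12:-B
Rule 4 (eight consecutive points on the same side of the centre line) is satisfied at point 12.

rule 4 at point 12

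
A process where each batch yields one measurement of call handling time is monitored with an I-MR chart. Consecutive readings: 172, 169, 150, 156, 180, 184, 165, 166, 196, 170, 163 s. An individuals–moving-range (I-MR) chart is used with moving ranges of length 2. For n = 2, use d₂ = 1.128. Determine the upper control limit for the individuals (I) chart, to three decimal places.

207.059

X̄ = (172 + 169 + 150 + 156 + 180 + 184 + 165 + 166 + 196 + 170 + 163) / 11 = 170.0909
Moving ranges: 3, 19, 6, 24, 4, 19, 1, 30, 26, 7; M̄R̄ = 139.0000 / 10 = 13.9000
UCL = X̄ + 3·M̄R̄/d₂ = 170.0909 + 3 × 13.9000 / 1.128 = 207.0590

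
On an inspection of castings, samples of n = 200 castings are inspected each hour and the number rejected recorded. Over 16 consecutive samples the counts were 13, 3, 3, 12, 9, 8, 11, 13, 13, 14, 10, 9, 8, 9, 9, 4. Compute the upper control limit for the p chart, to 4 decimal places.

p̄ = Σdᵢ / (k·n) = 148 / (16 × 200) = 0.04625
UCL = p̄ + 3·√(p̄(1−p̄)/n) = 0.04625 + 3 × √(0.04625×0.95375/200) = 0.04625 + 3 × 0.01485 = 0.09080

0.0908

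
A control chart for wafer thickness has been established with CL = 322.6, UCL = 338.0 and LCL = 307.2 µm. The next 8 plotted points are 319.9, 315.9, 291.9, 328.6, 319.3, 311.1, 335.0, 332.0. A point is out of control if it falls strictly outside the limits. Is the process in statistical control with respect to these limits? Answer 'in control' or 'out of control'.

out of control

Compare each point to [307.2, 338.0]: sample 3 = 291.9 < LCL.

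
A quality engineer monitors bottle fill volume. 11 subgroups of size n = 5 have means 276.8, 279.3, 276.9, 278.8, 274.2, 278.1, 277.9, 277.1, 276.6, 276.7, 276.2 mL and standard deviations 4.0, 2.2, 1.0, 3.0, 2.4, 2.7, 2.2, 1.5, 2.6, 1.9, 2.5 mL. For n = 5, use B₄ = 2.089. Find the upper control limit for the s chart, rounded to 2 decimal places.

s̄ = (4.0 + 2.2 + 1.0 + 3.0 + 2.4 + 2.7 + 2.2 + 1.5 + 2.6 + 1.9 + 2.5) / 11 = 2.3636
UCL_s = B₄·s̄ = 2.089 × 2.3636 = 4.9376

4.94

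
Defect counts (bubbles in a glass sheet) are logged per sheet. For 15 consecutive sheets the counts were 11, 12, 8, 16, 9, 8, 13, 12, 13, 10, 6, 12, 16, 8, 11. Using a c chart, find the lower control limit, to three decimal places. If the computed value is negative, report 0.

1.050

c̄ = (11 + 12 + 8 + 16 + 9 + 8 + 13 + 12 + 13 + 10 + 6 + 12 + 16 + 8 + 11) / 15 = 165 / 15 = 11.0000
LCL = c̄ − 3√c̄ = 11.0000 − 3 × 3.3166 = 1.0501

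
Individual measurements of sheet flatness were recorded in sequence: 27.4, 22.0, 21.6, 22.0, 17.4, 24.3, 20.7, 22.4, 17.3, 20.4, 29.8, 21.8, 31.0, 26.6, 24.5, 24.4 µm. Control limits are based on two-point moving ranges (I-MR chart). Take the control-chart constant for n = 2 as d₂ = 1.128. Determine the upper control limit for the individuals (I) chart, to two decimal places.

34.77

X̄ = (27.4 + 22.0 + 21.6 + 22.0 + 17.4 + 24.3 + 20.7 + 22.4 + 17.3 + 20.4 + 29.8 + 21.8 + 31.0 + 26.6 + 24.5 + 24.4) / 16 = 23.3500
Moving ranges: 5.4, 0.4, 0.4, 4.6, 6.9, 3.6, 1.7, 5.1, 3.1, 9.4, 8.0, 9.2, 4.4, 2.1, 0.1; M̄R̄ = 64.4000 / 15 = 4.2933
UCL = X̄ + 3·M̄R̄/d₂ = 23.3500 + 3 × 4.2933 / 1.128 = 34.7684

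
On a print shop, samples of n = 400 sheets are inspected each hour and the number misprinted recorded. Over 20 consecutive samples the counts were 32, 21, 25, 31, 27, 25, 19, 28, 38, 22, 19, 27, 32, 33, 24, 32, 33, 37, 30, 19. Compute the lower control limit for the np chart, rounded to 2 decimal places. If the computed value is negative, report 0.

12.47

p̄ = Σdᵢ / (k·n) = 554 / (20 × 400) = 0.06925
LCL = np̄ − 3·√(np̄(1−p̄)) = 27.7000 − 3 × 5.0776 = 12.4673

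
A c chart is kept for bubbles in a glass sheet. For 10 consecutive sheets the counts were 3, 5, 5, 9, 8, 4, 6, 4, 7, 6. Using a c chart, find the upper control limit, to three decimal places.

c̄ = (3 + 5 + 5 + 9 + 8 + 4 + 6 + 4 + 7 + 6) / 10 = 57 / 10 = 5.7000
UCL = c̄ + 3√c̄ = 5.7000 + 3 × √5.7000 = 5.7000 + 3 × 2.3875 = 12.8624

12.862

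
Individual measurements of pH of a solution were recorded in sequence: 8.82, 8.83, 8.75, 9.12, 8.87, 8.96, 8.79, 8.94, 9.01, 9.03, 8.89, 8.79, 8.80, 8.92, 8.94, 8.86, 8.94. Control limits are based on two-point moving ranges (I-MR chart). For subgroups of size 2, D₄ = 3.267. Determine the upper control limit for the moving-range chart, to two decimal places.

0.36

Moving ranges: 0.01, 0.08, 0.37, 0.25, 0.09, 0.17, 0.15, 0.07, 0.02, 0.14, 0.10, 0.01, 0.12, 0.02, 0.08, 0.08; M̄R̄ = 1.7600 / 16 = 0.1100
UCL_MR = D₄·M̄R̄ = 3.267 × 0.1100 = 0.3594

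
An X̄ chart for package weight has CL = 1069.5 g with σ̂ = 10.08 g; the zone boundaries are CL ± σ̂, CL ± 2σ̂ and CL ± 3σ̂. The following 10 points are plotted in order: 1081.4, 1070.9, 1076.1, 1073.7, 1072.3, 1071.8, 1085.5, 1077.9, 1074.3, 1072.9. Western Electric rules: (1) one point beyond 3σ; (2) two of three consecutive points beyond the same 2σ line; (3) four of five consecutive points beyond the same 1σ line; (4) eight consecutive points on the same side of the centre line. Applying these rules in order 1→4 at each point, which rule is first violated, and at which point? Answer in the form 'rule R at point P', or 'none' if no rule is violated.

Zone of each point (C = within 1σ̂, B = 1σ̂–2σ̂, A = 2σ̂–3σ̂, * = beyond 3σ̂; sign = side of CL): 1:+B, 2:+C, 3:+C, 4:+C, 5:+C, 6:+C, 7:+B, 8:+C, 9:+C, 10:+C
Rule 4 (eight consecutive points on the same side of the centre line) is satisfied at point 8.

rule 4 at point 8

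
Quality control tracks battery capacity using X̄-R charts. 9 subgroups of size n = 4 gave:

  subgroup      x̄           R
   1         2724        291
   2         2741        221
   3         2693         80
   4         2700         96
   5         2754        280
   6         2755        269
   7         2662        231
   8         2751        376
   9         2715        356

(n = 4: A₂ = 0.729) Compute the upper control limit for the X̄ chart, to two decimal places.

X̄̄ = (2724 + 2741 + 2693 + 2700 + 2754 + 2755 + 2662 + 2751 + 2715) / 9 = 24495.0000 / 9 = 2721.6667
R̄ = (291 + 221 + 80 + 96 + 280 + 269 + 231 + 376 + 356) / 9 = 2200.0000 / 9 = 244.4444
UCL = X̄̄ + A₂·R̄ = 2721.6667 + 0.729 × 244.4444 = 2899.8667

2899.87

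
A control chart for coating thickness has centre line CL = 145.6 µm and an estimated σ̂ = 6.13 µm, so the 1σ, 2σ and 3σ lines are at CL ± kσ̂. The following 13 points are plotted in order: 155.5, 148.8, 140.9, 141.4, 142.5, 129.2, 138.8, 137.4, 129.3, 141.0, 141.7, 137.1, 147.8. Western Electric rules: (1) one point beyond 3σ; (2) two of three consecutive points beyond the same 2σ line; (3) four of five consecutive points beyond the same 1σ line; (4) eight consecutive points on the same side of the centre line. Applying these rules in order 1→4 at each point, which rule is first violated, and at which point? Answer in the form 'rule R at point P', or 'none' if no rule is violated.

Zone of each point (C = within 1σ̂, B = 1σ̂–2σ̂, A = 2σ̂–3σ̂, * = beyond 3σ̂; sign = side of CL): 1:+B, 2:+C, 3:-C, 4:-C, 5:-C, 6:-A, 7:-B, 8:-B, 9:-A, 10:-C, 11:-C, 12:-B, 13:+C
Rule 3 (four of five consecutive points beyond the same 1σ limit) is satisfied at point 9.

rule 3 at point 9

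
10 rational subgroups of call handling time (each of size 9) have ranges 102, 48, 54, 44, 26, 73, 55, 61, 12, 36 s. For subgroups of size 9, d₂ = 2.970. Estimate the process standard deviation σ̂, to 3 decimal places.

17.205

R̄ = (102 + 48 + 54 + 44 + 26 + 73 + 55 + 61 + 12 + 36) / 10 = 51.1000
σ̂ = R̄ / d₂ = 51.1000 / 2.970 = 17.2054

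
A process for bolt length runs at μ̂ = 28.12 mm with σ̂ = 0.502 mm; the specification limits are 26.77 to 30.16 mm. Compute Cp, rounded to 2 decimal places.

Cp = (USL − LSL) / (6σ̂) = (30.16 − 26.77) / (6 × 0.502) = 3.3900 / 3.0120 = 1.1255

1.13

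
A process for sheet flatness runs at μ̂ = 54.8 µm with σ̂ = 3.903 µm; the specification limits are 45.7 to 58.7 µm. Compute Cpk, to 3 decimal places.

0.333

Cpu = (USL − μ̂) / (3σ̂) = (58.7 − 54.8) / (3 × 3.903) = 0.3331; Cpl = (μ̂ − LSL) / (3σ̂) = (54.8 − 45.7) / (3 × 3.903) = 0.7772; Cpk = min(Cpu, Cpl) = 0.3331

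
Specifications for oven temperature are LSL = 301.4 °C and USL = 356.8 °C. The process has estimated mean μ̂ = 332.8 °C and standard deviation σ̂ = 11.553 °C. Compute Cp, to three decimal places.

0.799

Cp = (USL − LSL) / (6σ̂) = (356.8 − 301.4) / (6 × 11.553) = 55.4000 / 69.3180 = 0.7992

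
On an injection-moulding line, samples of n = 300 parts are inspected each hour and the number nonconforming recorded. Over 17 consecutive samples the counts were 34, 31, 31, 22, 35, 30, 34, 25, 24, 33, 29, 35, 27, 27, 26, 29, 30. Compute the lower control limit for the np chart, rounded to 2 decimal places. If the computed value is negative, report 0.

p̄ = Σdᵢ / (k·n) = 502 / (17 × 300) = 0.09843
LCL = np̄ − 3·√(np̄(1−p̄)) = 29.5294 − 3 × 5.1597 = 14.0502

14.05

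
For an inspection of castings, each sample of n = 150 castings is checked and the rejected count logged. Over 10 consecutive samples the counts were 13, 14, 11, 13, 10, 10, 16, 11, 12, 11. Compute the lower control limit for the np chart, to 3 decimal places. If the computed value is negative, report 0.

2.094

p̄ = Σdᵢ / (k·n) = 121 / (10 × 150) = 0.08067
LCL = np̄ − 3·√(np̄(1−p̄)) = 12.1000 − 3 × 3.3353 = 2.0942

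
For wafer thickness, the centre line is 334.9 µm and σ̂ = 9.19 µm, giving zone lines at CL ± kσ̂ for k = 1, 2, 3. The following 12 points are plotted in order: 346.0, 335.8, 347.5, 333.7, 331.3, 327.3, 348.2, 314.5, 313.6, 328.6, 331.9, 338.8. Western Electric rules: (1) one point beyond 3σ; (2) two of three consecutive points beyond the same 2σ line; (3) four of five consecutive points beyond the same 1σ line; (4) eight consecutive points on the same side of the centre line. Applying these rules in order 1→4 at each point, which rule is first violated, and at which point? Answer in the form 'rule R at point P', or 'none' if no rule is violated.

Zone of each point (C = within 1σ̂, B = 1σ̂–2σ̂, A = 2σ̂–3σ̂, * = beyond 3σ̂; sign = side of CL): 1:+B, 2:+C, 3:+B, 4:-C, 5:-C, 6:-C, 7:+B, 8:-A, 9:-A, 10:-C, 11:-C, 12:+C
Rule 2 (two of three consecutive points beyond the same 2σ limit) is satisfied at point 9.

rule 2 at point 9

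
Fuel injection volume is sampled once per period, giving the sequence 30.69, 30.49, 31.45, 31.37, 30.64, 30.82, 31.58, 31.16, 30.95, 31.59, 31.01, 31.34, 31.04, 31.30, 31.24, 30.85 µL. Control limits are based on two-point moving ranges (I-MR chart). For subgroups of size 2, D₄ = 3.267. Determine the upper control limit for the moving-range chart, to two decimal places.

1.33

Moving ranges: 0.20, 0.96, 0.08, 0.73, 0.18, 0.76, 0.42, 0.21, 0.64, 0.58, 0.33, 0.30, 0.26, 0.06, 0.39; M̄R̄ = 6.1000 / 15 = 0.4067
UCL_MR = D₄·M̄R̄ = 3.267 × 0.4067 = 1.3286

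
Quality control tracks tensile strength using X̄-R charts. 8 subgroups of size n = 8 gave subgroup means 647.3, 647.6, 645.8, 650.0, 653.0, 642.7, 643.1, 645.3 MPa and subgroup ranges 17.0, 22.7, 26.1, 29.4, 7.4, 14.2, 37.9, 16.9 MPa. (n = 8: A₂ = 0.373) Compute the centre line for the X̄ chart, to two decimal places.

X̄̄ = (647.3 + 647.6 + 645.8 + 650.0 + 653.0 + 642.7 + 643.1 + 645.3) / 8 = 5174.8000 / 8 = 646.8500
CL = X̄̄ = 646.8500

646.85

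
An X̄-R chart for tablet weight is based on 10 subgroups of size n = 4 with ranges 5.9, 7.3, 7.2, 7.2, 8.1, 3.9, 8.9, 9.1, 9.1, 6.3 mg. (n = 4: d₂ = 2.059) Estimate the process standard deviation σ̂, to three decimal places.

3.545

R̄ = (5.9 + 7.3 + 7.2 + 7.2 + 8.1 + 3.9 + 8.9 + 9.1 + 9.1 + 6.3) / 10 = 7.3000
σ̂ = R̄ / d₂ = 7.3000 / 2.059 = 3.5454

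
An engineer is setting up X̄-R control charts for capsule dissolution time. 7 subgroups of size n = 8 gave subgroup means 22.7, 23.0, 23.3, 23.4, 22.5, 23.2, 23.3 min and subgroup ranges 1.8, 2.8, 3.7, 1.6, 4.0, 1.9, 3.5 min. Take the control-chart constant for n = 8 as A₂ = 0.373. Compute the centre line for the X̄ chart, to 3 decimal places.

X̄̄ = (22.7 + 23.0 + 23.3 + 23.4 + 22.5 + 23.2 + 23.3) / 7 = 161.4000 / 7 = 23.0571
CL = X̄̄ = 23.0571

23.057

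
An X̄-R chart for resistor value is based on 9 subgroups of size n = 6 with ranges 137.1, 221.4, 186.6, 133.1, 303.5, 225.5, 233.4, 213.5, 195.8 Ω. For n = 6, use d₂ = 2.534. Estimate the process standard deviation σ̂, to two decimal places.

R̄ = (137.1 + 221.4 + 186.6 + 133.1 + 303.5 + 225.5 + 233.4 + 213.5 + 195.8) / 9 = 205.5444
σ̂ = R̄ / d₂ = 205.5444 / 2.534 = 81.1146

81.11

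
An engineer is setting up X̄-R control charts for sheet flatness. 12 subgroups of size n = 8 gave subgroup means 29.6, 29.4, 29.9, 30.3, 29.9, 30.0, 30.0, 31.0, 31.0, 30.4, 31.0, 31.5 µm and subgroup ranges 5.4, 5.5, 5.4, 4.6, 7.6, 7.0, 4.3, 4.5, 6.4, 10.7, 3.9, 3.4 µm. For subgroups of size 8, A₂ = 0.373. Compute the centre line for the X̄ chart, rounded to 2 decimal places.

X̄̄ = (29.6 + 29.4 + 29.9 + 30.3 + 29.9 + 30.0 + 30.0 + 31.0 + 31.0 + 30.4 + 31.0 + 31.5) / 12 = 364.0000 / 12 = 30.3333
CL = X̄̄ = 30.3333

30.33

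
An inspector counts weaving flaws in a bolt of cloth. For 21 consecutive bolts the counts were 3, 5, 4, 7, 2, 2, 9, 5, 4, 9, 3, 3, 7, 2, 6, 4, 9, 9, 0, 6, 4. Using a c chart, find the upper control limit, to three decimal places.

c̄ = (3 + 5 + 4 + 7 + 2 + 2 + 9 + 5 + 4 + 9 + 3 + 3 + 7 + 2 + 6 + 4 + 9 + 9 + 0 + 6 + 4) / 21 = 103 / 21 = 4.9048
UCL = c̄ + 3√c̄ = 4.9048 + 3 × √4.9048 = 4.9048 + 3 × 2.2147 = 11.5488

11.549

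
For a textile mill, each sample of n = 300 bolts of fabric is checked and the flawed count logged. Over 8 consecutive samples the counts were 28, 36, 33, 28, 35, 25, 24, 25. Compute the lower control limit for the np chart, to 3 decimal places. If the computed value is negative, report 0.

13.836

p̄ = Σdᵢ / (k·n) = 234 / (8 × 300) = 0.09750
LCL = np̄ − 3·√(np̄(1−p̄)) = 29.2500 − 3 × 5.1379 = 13.8363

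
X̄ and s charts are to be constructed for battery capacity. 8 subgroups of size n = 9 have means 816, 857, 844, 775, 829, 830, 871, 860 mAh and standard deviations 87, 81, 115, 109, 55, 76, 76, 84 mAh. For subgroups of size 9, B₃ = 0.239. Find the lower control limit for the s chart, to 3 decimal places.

s̄ = (87 + 81 + 115 + 109 + 55 + 76 + 76 + 84) / 8 = 85.3750
LCL_s = B₃·s̄ = 0.239 × 85.3750 = 20.4046

20.405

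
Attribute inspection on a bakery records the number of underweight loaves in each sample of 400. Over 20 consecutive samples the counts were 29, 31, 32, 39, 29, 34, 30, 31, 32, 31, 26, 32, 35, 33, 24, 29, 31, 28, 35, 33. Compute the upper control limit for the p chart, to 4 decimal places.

0.1182

p̄ = Σdᵢ / (k·n) = 624 / (20 × 400) = 0.07800
UCL = p̄ + 3·√(p̄(1−p̄)/n) = 0.07800 + 3 × √(0.07800×0.92200/400) = 0.07800 + 3 × 0.01341 = 0.11823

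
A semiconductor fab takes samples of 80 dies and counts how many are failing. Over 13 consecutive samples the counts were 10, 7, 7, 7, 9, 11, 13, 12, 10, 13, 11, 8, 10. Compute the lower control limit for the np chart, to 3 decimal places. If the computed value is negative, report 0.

p̄ = Σdᵢ / (k·n) = 128 / (13 × 80) = 0.12308
LCL = np̄ − 3·√(np̄(1−p̄)) = 9.8462 − 3 × 2.9384 = 1.0309

1.031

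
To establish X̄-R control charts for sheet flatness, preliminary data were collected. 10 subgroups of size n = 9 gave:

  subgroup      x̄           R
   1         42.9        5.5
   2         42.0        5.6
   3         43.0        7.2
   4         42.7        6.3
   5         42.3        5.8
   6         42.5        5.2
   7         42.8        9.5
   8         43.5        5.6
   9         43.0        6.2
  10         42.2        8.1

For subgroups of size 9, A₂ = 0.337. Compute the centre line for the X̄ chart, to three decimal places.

42.690

X̄̄ = (42.9 + 42.0 + 43.0 + 42.7 + 42.3 + 42.5 + 42.8 + 43.5 + 43.0 + 42.2) / 10 = 426.9000 / 10 = 42.6900
CL = X̄̄ = 42.6900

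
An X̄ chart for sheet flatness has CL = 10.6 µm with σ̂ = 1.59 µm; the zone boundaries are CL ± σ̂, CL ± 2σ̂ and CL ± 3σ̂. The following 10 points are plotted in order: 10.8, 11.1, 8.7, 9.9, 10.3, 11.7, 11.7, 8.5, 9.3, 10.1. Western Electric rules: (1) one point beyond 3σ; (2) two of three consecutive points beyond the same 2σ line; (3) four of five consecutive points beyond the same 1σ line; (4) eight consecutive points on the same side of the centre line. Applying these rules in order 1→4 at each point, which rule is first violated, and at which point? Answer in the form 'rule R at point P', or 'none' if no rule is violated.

none

Zone of each point (C = within 1σ̂, B = 1σ̂–2σ̂, A = 2σ̂–3σ̂, * = beyond 3σ̂; sign = side of CL): 1:+C, 2:+C, 3:-B, 4:-C, 5:-C, 6:+C, 7:+C, 8:-B, 9:-C, 10:-C
No rule fires across all 10 points.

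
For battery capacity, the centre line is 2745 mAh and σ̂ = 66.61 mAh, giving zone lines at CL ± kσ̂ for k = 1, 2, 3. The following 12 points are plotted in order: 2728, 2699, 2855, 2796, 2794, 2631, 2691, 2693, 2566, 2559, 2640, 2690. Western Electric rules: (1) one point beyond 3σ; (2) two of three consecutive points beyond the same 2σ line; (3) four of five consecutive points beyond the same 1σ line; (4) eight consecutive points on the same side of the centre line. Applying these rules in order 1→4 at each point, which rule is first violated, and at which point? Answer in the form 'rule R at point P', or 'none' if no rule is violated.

rule 2 at point 10

Zone of each point (C = within 1σ̂, B = 1σ̂–2σ̂, A = 2σ̂–3σ̂, * = beyond 3σ̂; sign = side of CL): 1:-C, 2:-C, 3:+B, 4:+C, 5:+C, 6:-B, 7:-C, 8:-C, 9:-A, 10:-A, 11:-B, 12:-C
Rule 2 (two of three consecutive points beyond the same 2σ limit) is satisfied at point 10.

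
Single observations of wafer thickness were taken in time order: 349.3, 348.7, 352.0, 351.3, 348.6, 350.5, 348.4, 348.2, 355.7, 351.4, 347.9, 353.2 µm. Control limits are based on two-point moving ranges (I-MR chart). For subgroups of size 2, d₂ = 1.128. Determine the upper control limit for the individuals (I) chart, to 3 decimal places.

358.194

X̄ = (349.3 + 348.7 + 352.0 + 351.3 + 348.6 + 350.5 + 348.4 + 348.2 + 355.7 + 351.4 + 347.9 + 353.2) / 12 = 350.4333
Moving ranges: 0.6, 3.3, 0.7, 2.7, 1.9, 2.1, 0.2, 7.5, 4.3, 3.5, 5.3; M̄R̄ = 32.1000 / 11 = 2.9182
UCL = X̄ + 3·M̄R̄/d₂ = 350.4333 + 3 × 2.9182 / 1.128 = 358.1945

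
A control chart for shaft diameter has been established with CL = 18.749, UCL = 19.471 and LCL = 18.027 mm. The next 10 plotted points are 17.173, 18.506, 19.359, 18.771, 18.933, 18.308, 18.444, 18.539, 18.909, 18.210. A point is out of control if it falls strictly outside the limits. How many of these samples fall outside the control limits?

1

Compare each point to [18.027, 19.471]: sample 1 = 17.173 < LCL.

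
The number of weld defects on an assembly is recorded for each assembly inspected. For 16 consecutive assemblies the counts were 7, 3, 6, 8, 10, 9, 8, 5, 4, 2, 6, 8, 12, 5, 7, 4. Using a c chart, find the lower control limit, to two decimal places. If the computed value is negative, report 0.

c̄ = (7 + 3 + 6 + 8 + 10 + 9 + 8 + 5 + 4 + 2 + 6 + 8 + 12 + 5 + 7 + 4) / 16 = 104 / 16 = 6.5000
LCL = c̄ − 3√c̄ = 6.5000 − 3 × 2.5495 = -1.1485 → 0 (cannot be negative)

0.00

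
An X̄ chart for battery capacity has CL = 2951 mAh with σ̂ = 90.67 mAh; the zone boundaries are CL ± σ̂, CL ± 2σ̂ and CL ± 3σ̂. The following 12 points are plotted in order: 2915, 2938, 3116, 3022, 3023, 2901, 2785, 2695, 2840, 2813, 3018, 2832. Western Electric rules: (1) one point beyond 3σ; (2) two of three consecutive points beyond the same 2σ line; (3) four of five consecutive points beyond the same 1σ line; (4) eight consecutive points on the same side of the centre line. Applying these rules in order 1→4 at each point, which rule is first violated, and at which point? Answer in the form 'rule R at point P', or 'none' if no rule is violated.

Zone of each point (C = within 1σ̂, B = 1σ̂–2σ̂, A = 2σ̂–3σ̂, * = beyond 3σ̂; sign = side of CL): 1:-C, 2:-C, 3:+B, 4:+C, 5:+C, 6:-C, 7:-B, 8:-A, 9:-B, 10:-B, 11:+C, 12:-B
Rule 3 (four of five consecutive points beyond the same 1σ limit) is satisfied at point 10.

rule 3 at point 10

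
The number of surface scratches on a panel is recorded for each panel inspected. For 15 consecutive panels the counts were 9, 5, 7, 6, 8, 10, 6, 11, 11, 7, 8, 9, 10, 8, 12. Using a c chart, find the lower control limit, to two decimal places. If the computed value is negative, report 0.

0.00

c̄ = (9 + 5 + 7 + 6 + 8 + 10 + 6 + 11 + 11 + 7 + 8 + 9 + 10 + 8 + 12) / 15 = 127 / 15 = 8.4667
LCL = c̄ − 3√c̄ = 8.4667 − 3 × 2.9098 = -0.2626 → 0 (cannot be negative)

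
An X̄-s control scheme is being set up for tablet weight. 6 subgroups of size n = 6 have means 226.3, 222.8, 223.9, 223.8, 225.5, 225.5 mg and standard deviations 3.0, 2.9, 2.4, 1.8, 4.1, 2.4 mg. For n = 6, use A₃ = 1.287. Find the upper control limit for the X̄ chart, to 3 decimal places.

228.194

X̄̄ = (226.3 + 222.8 + 223.9 + 223.8 + 225.5 + 225.5) / 6 = 224.6333
s̄ = (3.0 + 2.9 + 2.4 + 1.8 + 4.1 + 2.4) / 6 = 2.7667
UCL = X̄̄ + A₃·s̄ = 224.6333 + 1.287 × 2.7667 = 228.1940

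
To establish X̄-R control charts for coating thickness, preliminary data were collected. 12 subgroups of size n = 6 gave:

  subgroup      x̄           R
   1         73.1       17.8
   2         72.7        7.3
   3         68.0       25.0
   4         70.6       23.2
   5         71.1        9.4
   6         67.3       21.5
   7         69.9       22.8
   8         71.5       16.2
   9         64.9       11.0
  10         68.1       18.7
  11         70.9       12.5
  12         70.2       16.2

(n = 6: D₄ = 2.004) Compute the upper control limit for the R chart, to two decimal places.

R̄ = (17.8 + 7.3 + 25.0 + 23.2 + 9.4 + 21.5 + 22.8 + 16.2 + 11.0 + 18.7 + 12.5 + 16.2) / 12 = 201.6000 / 12 = 16.8000
UCL_R = D₄·R̄ = 2.004 × 16.8000 = 33.6672

33.67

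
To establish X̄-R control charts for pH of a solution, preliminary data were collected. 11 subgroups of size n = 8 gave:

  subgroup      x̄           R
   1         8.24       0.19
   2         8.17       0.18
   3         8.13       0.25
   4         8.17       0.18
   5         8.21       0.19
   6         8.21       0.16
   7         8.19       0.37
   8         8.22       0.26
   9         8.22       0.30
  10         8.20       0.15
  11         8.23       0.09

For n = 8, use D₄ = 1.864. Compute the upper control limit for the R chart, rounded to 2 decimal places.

0.39

R̄ = (0.19 + 0.18 + 0.25 + 0.18 + 0.19 + 0.16 + 0.37 + 0.26 + 0.30 + 0.15 + 0.09) / 11 = 2.3200 / 11 = 0.2109
UCL_R = D₄·R̄ = 1.864 × 0.2109 = 0.3931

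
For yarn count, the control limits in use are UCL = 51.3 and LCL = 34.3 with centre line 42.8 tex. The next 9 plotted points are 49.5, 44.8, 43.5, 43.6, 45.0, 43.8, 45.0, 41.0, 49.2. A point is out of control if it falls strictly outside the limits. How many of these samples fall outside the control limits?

All 9 points lie within [34.3, 51.3].

0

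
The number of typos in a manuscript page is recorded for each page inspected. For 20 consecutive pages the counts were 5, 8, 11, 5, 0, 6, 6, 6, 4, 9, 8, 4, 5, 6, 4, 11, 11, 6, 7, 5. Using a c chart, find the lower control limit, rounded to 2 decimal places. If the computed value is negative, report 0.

c̄ = (5 + 8 + 11 + 5 + 0 + 6 + 6 + 6 + 4 + 9 + 8 + 4 + 5 + 6 + 4 + 11 + 11 + 6 + 7 + 5) / 20 = 127 / 20 = 6.3500
LCL = c̄ − 3√c̄ = 6.3500 − 3 × 2.5199 = -1.2098 → 0 (cannot be negative)

0.00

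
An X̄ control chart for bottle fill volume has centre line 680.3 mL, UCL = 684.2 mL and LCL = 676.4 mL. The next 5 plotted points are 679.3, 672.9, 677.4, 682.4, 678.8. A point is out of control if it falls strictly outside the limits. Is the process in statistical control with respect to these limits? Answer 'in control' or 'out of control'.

out of control

Compare each point to [676.4, 684.2]: sample 2 = 672.9 < LCL.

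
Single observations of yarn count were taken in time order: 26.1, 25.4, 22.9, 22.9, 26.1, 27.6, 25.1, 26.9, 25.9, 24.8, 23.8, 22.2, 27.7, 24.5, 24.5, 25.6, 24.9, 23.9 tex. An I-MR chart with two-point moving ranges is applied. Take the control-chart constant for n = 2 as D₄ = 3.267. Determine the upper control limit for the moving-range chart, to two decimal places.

Moving ranges: 0.7, 2.5, 0.0, 3.2, 1.5, 2.5, 1.8, 1.0, 1.1, 1.0, 1.6, 5.5, 3.2, 0.0, 1.1, 0.7, 1.0; M̄R̄ = 28.4000 / 17 = 1.6706
UCL_MR = D₄·M̄R̄ = 3.267 × 1.6706 = 5.4578

5.46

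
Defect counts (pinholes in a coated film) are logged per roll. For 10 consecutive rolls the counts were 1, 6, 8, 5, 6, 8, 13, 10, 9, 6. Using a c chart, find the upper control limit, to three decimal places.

15.250

c̄ = (1 + 6 + 8 + 5 + 6 + 8 + 13 + 10 + 9 + 6) / 10 = 72 / 10 = 7.2000
UCL = c̄ + 3√c̄ = 7.2000 + 3 × √7.2000 = 7.2000 + 3 × 2.6833 = 15.2498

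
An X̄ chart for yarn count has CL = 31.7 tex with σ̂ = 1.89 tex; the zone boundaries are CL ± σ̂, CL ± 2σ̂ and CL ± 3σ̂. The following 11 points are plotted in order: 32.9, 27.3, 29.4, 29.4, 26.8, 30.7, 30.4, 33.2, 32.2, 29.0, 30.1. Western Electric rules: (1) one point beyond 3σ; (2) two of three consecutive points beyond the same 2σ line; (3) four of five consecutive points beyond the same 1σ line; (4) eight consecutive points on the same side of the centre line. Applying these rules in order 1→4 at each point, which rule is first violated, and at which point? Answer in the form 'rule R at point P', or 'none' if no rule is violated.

Zone of each point (C = within 1σ̂, B = 1σ̂–2σ̂, A = 2σ̂–3σ̂, * = beyond 3σ̂; sign = side of CL): 1:+C, 2:-A, 3:-B, 4:-B, 5:-A, 6:-C, 7:-C, 8:+C, 9:+C, 10:-B, 11:-C
Rule 3 (four of five consecutive points beyond the same 1σ limit) is satisfied at point 5.

rule 3 at point 5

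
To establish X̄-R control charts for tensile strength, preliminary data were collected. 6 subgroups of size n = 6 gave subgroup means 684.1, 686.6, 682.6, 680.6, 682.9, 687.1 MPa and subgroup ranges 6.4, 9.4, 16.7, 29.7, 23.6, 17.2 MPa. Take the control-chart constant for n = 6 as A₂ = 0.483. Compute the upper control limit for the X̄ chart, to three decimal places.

X̄̄ = (684.1 + 686.6 + 682.6 + 680.6 + 682.9 + 687.1) / 6 = 4103.9000 / 6 = 683.9833
R̄ = (6.4 + 9.4 + 16.7 + 29.7 + 23.6 + 17.2) / 6 = 103.0000 / 6 = 17.1667
UCL = X̄̄ + A₂·R̄ = 683.9833 + 0.483 × 17.1667 = 692.2748

692.275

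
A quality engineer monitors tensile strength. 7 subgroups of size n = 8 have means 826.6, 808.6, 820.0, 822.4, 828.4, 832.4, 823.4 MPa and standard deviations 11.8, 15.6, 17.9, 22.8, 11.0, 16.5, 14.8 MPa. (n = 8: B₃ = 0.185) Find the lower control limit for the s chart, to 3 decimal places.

2.918

s̄ = (11.8 + 15.6 + 17.9 + 22.8 + 11.0 + 16.5 + 14.8) / 7 = 15.7714
LCL_s = B₃·s̄ = 0.185 × 15.7714 = 2.9177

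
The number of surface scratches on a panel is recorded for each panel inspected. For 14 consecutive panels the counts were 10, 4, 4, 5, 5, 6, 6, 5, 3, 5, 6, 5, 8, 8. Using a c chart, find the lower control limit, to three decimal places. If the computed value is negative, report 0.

c̄ = (10 + 4 + 4 + 5 + 5 + 6 + 6 + 5 + 3 + 5 + 6 + 5 + 8 + 8) / 14 = 80 / 14 = 5.7143
LCL = c̄ − 3√c̄ = 5.7143 − 3 × 2.3905 = -1.4571 → 0 (cannot be negative)

0.000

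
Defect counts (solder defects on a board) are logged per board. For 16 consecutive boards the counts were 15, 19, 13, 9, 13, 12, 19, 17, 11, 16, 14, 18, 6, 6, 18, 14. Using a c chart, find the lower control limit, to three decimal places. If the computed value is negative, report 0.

c̄ = (15 + 19 + 13 + 9 + 13 + 12 + 19 + 17 + 11 + 16 + 14 + 18 + 6 + 6 + 18 + 14) / 16 = 220 / 16 = 13.7500
LCL = c̄ − 3√c̄ = 13.7500 − 3 × 3.7081 = 2.6257

2.626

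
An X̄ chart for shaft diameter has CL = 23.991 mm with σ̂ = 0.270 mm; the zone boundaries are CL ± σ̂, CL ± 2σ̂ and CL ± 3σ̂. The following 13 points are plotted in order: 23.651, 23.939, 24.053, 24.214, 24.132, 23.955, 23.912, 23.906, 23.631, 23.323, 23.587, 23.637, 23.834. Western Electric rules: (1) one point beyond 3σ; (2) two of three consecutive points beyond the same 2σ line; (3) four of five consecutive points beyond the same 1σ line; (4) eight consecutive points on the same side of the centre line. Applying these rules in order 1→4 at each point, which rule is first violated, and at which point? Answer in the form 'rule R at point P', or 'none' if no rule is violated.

Zone of each point (C = within 1σ̂, B = 1σ̂–2σ̂, A = 2σ̂–3σ̂, * = beyond 3σ̂; sign = side of CL): 1:-B, 2:-C, 3:+C, 4:+C, 5:+C, 6:-C, 7:-C, 8:-C, 9:-B, 10:-A, 11:-B, 12:-B, 13:-C
Rule 3 (four of five consecutive points beyond the same 1σ limit) is satisfied at point 12.

rule 3 at point 12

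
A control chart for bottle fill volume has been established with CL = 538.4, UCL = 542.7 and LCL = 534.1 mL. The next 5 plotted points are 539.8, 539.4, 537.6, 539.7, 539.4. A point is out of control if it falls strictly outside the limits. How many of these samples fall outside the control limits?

All 5 points lie within [534.1, 542.7].

0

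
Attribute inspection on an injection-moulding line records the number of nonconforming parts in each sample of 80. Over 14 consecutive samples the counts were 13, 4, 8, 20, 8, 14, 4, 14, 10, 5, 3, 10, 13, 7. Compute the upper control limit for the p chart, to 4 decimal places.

0.2273

p̄ = Σdᵢ / (k·n) = 133 / (14 × 80) = 0.11875
UCL = p̄ + 3·√(p̄(1−p̄)/n) = 0.11875 + 3 × √(0.11875×0.88125/80) = 0.11875 + 3 × 0.03617 = 0.22725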